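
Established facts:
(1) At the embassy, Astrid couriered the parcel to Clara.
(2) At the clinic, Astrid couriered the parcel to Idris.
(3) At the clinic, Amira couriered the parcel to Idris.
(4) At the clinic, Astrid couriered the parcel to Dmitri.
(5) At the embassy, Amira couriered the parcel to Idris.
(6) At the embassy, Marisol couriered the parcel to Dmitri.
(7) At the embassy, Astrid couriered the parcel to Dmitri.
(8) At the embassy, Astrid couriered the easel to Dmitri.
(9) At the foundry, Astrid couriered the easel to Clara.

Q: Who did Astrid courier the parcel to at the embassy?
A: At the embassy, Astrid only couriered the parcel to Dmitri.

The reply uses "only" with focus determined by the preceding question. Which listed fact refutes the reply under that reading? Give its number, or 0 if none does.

1

Answering "Who did ... to ...?" puts focus on the recipient — here, "Dmitri".
So "only" ranges over recipients; the rest (Astrid as agent and the parcel as thing and at the embassy as setting) is presupposed.
Fact (1) shares the background with a different recipient (Clara) — counterexample.
(Fact (8) would refute a reading with focus on the thing — but that is not what the question asks.)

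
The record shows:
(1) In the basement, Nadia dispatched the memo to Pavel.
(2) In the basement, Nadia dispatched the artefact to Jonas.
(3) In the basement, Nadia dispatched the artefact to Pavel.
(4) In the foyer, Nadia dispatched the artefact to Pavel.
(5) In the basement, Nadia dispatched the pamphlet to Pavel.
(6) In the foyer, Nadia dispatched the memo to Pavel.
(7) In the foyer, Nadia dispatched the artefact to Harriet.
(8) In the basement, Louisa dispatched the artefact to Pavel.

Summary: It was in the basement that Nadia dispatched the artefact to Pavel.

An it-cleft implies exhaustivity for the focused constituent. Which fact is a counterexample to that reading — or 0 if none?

4

Focus of the cleft: "in the basement" (the setting). Presupposed background: Nadia as agent and the artefact as thing and Pavel as recipient.
Exhaustivity: in the basement is the only setting satisfying that background.
Fact (4) shares the background but with setting = in the foyer; exhaustivity is violated.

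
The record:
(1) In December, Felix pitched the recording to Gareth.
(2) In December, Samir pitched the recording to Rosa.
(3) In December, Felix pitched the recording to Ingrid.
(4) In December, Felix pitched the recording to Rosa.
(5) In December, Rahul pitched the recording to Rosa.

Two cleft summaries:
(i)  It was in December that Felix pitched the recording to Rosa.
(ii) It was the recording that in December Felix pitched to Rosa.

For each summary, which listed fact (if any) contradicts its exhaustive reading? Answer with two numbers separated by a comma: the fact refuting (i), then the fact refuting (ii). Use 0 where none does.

Summary (i) focuses "in December" (the setting); background Felix as agent and the recording as thing and Rosa as recipient. No fact matches that background with a different setting, so 0.
Summary (ii) focuses "the recording" (the thing); background Felix as agent and Rosa as recipient and in December as setting. No fact matches that background with a different thing, so 0.

0, 0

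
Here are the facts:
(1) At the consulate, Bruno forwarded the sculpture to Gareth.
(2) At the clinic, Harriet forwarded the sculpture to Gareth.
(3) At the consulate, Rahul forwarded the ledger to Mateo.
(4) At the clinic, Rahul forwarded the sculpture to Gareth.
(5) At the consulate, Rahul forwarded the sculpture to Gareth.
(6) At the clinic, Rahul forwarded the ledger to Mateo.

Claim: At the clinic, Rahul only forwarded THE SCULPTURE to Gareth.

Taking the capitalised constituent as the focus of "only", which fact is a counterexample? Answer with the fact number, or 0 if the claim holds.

0

Focus (in capitals) is "the sculpture" — the thing. "Only" excludes alternative things while holding fixed agent = Rahul, recipient = Gareth, setting = at the clinic.
Every other fact changes something in the background, not just the thing. Nothing refutes the claim.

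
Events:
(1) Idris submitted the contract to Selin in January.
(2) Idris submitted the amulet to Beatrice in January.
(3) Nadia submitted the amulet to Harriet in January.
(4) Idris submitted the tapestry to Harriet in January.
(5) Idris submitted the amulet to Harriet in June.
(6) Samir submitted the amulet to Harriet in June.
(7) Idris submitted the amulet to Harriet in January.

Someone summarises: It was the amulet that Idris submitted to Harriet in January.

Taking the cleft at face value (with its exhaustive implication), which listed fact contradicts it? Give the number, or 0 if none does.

The cleft puts "the amulet" in focus and presupposes the open proposition with same agent, recipient, setting (Idris / Harriet / in January).
Exhaustivity: the amulet is the only thing satisfying that background.
But fact (4) also has same agent, recipient, setting (Idris / Harriet / in January), with thing = the tapestry — so the exhaustive reading fails.

4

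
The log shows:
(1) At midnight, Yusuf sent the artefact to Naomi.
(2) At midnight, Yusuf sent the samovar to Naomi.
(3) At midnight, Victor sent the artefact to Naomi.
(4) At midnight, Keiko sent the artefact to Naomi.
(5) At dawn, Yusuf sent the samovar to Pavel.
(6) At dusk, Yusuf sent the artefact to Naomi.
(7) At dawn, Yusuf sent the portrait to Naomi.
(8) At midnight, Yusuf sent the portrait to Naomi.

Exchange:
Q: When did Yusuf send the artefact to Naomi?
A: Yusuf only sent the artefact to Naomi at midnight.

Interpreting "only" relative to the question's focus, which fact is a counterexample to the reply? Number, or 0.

Answering "When did ...?" puts focus on the setting — here, "at midnight".
So "only" ranges over settings; the rest (Yusuf as agent and the artefact as thing and Naomi as recipient) is presupposed.
Fact (6) keeps Yusuf as agent and the artefact as thing and Naomi as recipient but has setting = at dusk; that refutes the reply.
(Fact (2) would refute a reading with focus on the thing — but that is not what the question asks.)

6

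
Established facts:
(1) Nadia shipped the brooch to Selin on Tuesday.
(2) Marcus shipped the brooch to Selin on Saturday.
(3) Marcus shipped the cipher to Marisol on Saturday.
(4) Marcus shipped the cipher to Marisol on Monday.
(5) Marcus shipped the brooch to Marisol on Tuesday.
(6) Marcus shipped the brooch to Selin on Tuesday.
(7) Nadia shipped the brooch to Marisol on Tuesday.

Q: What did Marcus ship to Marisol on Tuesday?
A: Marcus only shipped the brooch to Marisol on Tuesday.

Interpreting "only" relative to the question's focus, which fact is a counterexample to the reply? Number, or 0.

Answering "What did ...?" puts focus on the thing — here, "the brooch".
So "only" ranges over things; the rest (agent = Marcus, recipient = Marisol, setting = on Tuesday) is presupposed.
No fact keeps agent = Marcus, recipient = Marisol, setting = on Tuesday while changing the thing; every other fact differs on something backgrounded. The reply stands.
(Fact (6) would refute a reading with focus on the recipient — but that is not what the question asks.)

0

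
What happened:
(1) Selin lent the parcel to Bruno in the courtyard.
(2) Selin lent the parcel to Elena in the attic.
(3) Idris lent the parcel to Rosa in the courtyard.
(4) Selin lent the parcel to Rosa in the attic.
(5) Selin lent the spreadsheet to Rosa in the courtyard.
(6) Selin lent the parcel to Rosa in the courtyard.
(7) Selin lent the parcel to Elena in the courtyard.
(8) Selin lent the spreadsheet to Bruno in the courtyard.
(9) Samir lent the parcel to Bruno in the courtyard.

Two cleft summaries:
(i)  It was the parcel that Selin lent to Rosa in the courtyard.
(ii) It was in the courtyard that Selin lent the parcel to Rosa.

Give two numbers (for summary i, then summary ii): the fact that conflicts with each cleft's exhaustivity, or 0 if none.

(i): focus "the parcel". Looking for Selin as agent and Rosa as recipient and in the courtyard as setting with some other thing — fact (5) has the spreadsheet there. Refuted.
(ii): focus "in the courtyard". Looking for Selin as agent and the parcel as thing and Rosa as recipient with some other setting — fact (4) has in the attic there. Refuted.

5, 4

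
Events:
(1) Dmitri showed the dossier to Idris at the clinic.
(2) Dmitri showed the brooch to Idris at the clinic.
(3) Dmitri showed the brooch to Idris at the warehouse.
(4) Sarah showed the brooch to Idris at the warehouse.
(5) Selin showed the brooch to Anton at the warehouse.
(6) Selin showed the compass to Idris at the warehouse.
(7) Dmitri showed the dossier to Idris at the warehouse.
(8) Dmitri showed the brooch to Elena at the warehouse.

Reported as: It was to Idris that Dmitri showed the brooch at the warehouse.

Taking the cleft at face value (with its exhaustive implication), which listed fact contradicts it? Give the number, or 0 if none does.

8

Focus of the cleft: "Idris" (the recipient). Presupposed background: Dmitri as agent and the brooch as thing and at the warehouse as setting.
The exhaustive reading says no other recipient fits that background.
Fact (8) shares the background but with recipient = Elena; exhaustivity is violated.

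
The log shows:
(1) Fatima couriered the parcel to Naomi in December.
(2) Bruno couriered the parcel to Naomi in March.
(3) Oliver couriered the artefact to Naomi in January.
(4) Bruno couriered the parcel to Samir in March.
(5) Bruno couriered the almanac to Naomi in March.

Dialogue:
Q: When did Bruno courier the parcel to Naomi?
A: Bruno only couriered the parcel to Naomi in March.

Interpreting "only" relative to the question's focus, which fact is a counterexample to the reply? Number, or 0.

0

The question "When did ...?" targets the setting, so in the reply the focus falls on "in March".
So "only" ranges over settings; the rest (agent = Bruno, thing = the parcel, recipient = Naomi) is presupposed.
No listed fact shares that background with another setting. Nothing contradicts the reply.
(Fact (5) would refute a reading with focus on the thing — but that is not what the question asks.)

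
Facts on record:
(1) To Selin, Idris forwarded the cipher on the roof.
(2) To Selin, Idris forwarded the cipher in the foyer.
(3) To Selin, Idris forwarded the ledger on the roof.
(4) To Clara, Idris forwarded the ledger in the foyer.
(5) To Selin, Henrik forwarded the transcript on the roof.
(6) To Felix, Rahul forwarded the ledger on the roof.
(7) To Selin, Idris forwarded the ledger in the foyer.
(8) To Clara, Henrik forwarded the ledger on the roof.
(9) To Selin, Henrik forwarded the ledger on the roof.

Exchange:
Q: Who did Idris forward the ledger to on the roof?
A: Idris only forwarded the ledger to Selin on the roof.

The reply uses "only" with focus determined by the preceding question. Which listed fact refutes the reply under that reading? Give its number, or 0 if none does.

The question "Who did ... to ...?" targets the recipient, so in the reply the focus falls on "Selin".
"Only" then excludes alternative recipients while the background — same agent, thing, setting (Idris / the ledger / on the roof) — is held fixed.
No fact keeps same agent, thing, setting (Idris / the ledger / on the roof) while changing the recipient; every other fact differs on something backgrounded. The reply stands.
(Fact (7) would refute a reading with focus on the setting — but that is not what the question asks.)

0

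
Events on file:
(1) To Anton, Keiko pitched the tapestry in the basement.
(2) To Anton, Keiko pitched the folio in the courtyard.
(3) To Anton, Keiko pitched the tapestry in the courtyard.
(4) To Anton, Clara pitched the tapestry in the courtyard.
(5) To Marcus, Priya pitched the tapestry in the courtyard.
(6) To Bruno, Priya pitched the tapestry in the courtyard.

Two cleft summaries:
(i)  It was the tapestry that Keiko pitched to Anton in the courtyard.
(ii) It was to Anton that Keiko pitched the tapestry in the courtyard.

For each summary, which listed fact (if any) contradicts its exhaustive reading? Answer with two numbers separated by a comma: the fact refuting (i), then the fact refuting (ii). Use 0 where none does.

2, 0

(i): focus "the tapestry". Looking for Keiko as agent and Anton as recipient and in the courtyard as setting with some other thing — fact (2) has the folio there. Refuted.
(ii): focus "Anton". No fact shares Keiko as agent and the tapestry as thing and in the courtyard as setting with a different recipient. 0.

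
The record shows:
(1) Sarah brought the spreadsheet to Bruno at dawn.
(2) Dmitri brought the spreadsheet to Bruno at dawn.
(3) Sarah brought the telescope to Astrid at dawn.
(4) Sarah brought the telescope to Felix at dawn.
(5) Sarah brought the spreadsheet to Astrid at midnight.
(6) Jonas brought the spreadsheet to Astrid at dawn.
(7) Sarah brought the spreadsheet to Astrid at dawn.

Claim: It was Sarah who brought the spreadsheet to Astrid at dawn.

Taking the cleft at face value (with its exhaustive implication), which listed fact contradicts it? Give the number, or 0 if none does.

6

Focus of the cleft: "Sarah" (the agent). Presupposed background: the spreadsheet as thing and Astrid as recipient and at dawn as setting.
The exhaustive reading says no other agent fits that background.
Fact (6) shares the background but with agent = Jonas; exhaustivity is violated.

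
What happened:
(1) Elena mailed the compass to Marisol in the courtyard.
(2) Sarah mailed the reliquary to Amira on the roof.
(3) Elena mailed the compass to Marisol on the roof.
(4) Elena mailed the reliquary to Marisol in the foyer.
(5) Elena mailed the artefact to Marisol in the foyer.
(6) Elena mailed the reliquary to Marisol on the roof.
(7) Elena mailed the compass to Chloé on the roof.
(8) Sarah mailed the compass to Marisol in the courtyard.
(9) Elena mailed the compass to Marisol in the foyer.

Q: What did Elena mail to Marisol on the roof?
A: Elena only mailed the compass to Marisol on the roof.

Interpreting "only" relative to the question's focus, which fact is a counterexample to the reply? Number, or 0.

6

Answering "What did ...?" puts focus on the thing — here, "the compass".
"Only" then excludes alternative things while the background — agent = Elena, recipient = Marisol, setting = on the roof — is held fixed.
Fact (6) keeps agent = Elena, recipient = Marisol, setting = on the roof but has thing = the reliquary; that refutes the reply.
(Fact (1) would refute a reading with focus on the setting — but that is not what the question asks.)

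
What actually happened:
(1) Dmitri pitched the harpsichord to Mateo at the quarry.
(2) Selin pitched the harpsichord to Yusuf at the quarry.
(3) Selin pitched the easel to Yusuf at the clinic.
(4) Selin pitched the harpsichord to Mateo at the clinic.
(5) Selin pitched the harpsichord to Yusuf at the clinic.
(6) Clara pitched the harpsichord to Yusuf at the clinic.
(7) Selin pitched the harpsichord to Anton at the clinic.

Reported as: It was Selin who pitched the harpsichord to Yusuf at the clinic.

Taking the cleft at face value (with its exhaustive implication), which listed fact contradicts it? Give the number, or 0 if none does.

Focus of the cleft: "Selin" (the agent). Presupposed background: thing = the harpsichord, recipient = Yusuf, setting = at the clinic.
The exhaustive reading says no other agent fits that background.
But fact (6) also has thing = the harpsichord, recipient = Yusuf, setting = at the clinic, with agent = Clara — so the exhaustive reading fails.

6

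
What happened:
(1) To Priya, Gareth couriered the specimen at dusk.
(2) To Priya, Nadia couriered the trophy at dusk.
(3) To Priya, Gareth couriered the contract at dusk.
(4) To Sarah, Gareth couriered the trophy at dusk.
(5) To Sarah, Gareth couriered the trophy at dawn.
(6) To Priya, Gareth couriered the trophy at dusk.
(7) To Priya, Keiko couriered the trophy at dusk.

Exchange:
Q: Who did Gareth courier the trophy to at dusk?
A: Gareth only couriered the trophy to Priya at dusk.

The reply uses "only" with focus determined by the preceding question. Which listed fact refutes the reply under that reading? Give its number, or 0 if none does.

Answering "Who did ... to ...?" puts focus on the recipient — here, "Priya".
"Only" then excludes alternative recipients while the background — Gareth as agent and the trophy as thing and at dusk as setting — is held fixed.
Fact (4) shares the background with a different recipient (Sarah) — counterexample.
(Fact (1) would refute a reading with focus on the thing — but that is not what the question asks.)

4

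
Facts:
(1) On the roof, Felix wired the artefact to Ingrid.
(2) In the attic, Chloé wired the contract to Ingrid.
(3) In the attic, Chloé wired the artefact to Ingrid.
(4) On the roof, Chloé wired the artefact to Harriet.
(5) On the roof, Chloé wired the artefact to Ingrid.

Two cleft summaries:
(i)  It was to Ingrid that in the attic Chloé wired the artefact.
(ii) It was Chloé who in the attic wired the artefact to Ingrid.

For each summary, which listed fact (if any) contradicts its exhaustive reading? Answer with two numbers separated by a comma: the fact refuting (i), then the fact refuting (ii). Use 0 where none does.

(i): focus "Ingrid". No fact shares Chloé as agent and the artefact as thing and in the attic as setting with a different recipient. 0.
(ii): focus "Chloé". No fact shares the artefact as thing and Ingrid as recipient and in the attic as setting with a different agent. 0.

0, 0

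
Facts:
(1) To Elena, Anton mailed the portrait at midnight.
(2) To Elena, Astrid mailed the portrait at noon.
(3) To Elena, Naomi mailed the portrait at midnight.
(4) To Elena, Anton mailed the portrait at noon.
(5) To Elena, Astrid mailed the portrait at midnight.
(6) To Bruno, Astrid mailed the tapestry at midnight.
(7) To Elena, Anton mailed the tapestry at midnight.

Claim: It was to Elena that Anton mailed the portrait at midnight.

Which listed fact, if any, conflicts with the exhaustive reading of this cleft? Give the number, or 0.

0

The cleft puts "Elena" in focus and presupposes the open proposition with same agent, thing, setting (Anton / the portrait / at midnight).
Exhaustivity: Elena is the only recipient satisfying that background.
Every other fact differs from the presupposition on some backgrounded slot, so none challenges the exhaustivity.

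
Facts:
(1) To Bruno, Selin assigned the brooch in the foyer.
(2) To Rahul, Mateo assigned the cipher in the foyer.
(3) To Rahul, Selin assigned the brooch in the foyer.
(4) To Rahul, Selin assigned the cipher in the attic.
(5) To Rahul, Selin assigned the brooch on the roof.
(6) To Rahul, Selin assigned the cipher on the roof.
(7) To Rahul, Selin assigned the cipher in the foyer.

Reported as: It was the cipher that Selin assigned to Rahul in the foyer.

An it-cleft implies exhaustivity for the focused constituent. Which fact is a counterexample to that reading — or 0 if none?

3

The cleft puts "the cipher" in focus and presupposes the open proposition with same agent, recipient, setting (Selin / Rahul / in the foyer).
The exhaustive reading says no other thing fits that background.
But fact (3) also has same agent, recipient, setting (Selin / Rahul / in the foyer), with thing = the brooch — so the exhaustive reading fails.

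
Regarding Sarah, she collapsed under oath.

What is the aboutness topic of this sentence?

Sarah

The construction explicitly marks "Sarah" as what the sentence is about — the topic.
The remainder of the clause is the comment (what is said about the topic).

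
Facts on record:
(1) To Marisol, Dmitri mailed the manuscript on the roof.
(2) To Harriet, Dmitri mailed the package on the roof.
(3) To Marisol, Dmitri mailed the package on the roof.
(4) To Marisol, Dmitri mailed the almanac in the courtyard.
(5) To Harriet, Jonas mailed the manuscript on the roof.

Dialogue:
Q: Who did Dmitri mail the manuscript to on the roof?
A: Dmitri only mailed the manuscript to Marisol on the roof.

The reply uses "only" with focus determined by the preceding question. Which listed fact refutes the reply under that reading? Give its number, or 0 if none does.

The question "Who did ... to ...?" targets the recipient, so in the reply the focus falls on "Marisol".
"Only" then excludes alternative recipients while the background — Dmitri as agent and the manuscript as thing and on the roof as setting — is held fixed.
No fact keeps Dmitri as agent and the manuscript as thing and on the roof as setting while changing the recipient; every other fact differs on something backgrounded. The reply stands.
(Fact (3) would refute a reading with focus on the thing — but that is not what the question asks.)

0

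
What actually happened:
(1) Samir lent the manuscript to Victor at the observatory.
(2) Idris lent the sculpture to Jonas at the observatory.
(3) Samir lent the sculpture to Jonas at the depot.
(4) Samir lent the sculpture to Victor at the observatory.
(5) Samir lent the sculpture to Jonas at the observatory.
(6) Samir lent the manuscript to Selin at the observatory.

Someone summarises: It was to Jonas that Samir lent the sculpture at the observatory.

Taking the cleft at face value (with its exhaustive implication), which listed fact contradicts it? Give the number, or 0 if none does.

The cleft puts "Jonas" in focus and presupposes the open proposition with agent = Samir, thing = the sculpture, setting = at the observatory.
Exhaustivity: Jonas is the only recipient satisfying that background.
But fact (4) also has agent = Samir, thing = the sculpture, setting = at the observatory, with recipient = Victor — so the exhaustive reading fails.

4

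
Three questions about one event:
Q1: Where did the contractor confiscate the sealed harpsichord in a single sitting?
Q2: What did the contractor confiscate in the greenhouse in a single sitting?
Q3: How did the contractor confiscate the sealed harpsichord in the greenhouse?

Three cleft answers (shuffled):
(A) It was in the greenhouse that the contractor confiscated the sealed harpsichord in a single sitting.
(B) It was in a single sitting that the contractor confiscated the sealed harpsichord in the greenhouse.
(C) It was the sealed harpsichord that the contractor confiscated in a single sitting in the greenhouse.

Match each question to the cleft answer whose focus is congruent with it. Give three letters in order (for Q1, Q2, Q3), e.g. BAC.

Q1 asks about the location; cleft (A) focuses "in the greenhouse", which is the location — so Q1 → A.
Q2 asks about the direct object; cleft (C) focuses "the sealed harpsichord", which is the direct object — so Q2 → C.
Q3 asks about the manner; cleft (B) focuses "in a single sitting", which is the manner — so Q3 → B.
Mapping: Q1→A, Q2→C, Q3→B.

ACB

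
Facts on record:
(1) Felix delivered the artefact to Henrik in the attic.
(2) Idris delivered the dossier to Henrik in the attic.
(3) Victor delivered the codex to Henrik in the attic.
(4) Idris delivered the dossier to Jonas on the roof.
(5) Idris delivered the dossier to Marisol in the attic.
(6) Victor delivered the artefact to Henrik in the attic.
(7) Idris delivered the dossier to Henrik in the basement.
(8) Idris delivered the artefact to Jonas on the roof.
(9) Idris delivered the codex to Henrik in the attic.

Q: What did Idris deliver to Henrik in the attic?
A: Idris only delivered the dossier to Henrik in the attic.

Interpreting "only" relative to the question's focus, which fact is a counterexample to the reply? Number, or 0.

Answering "What did ...?" puts focus on the thing — here, "the dossier".
"Only" then excludes alternative things while the background — agent = Idris, recipient = Henrik, setting = in the attic — is held fixed.
Fact (9) shares the background with a different thing (the codex) — counterexample.
(Fact (5) would refute a reading with focus on the recipient — but that is not what the question asks.)

9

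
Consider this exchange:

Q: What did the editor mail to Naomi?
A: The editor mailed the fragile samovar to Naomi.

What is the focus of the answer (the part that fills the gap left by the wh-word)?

The wh-word "what" asks about the direct object.
In the answer, "the editor" and "to Naomi" are given — repeated from the question.
The constituent filling the direct object gap is "the fragile samovar"; that is the focus and would carry nuclear stress.

the fragile samovar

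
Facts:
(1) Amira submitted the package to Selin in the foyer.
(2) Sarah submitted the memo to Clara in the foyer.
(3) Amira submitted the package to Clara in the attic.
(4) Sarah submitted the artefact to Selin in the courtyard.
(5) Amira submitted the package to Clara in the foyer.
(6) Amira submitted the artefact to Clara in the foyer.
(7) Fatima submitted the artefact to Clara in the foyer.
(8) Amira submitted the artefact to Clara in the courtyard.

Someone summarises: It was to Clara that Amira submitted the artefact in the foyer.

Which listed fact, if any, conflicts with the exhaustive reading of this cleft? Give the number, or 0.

0

Focus of the cleft: "Clara" (the recipient). Presupposed background: agent = Amira, thing = the artefact, setting = in the foyer.
Exhaustivity: Clara is the only recipient satisfying that background.
Every other fact differs from the presupposition on some backgrounded slot, so none challenges the exhaustivity.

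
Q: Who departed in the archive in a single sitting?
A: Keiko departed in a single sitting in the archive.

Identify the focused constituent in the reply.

Keiko

The wh-word "who" asks about the subject (agent).
In the answer, "in a single sitting" and "in the archive" are given — repeated from the question.
The constituent filling the subject (agent) gap is "Keiko"; that is the focus and would carry nuclear stress.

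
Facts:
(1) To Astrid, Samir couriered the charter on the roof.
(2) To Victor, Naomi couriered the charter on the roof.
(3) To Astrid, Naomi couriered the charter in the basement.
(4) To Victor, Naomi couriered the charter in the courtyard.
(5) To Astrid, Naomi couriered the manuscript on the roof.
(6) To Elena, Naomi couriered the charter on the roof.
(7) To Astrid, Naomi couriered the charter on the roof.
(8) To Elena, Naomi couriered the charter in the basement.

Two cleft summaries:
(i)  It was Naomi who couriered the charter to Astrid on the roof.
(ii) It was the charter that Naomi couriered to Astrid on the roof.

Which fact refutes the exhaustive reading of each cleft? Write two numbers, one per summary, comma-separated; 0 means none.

1, 5

(i): focus "Naomi". Looking for the charter as thing and Astrid as recipient and on the roof as setting with some other agent — fact (1) has Samir there. Refuted.
(ii): focus "the charter". Looking for Naomi as agent and Astrid as recipient and on the roof as setting with some other thing — fact (5) has the manuscript there. Refuted.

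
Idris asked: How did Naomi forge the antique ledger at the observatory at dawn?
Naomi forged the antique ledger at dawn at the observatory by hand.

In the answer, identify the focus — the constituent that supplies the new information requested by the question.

by hand

The wh-word "how" asks about the manner.
In the answer, "Naomi", "the antique ledger", "at the observatory" and "at dawn" are given — repeated from the question.
The constituent filling the manner gap is "by hand"; that is the focus and would carry nuclear stress.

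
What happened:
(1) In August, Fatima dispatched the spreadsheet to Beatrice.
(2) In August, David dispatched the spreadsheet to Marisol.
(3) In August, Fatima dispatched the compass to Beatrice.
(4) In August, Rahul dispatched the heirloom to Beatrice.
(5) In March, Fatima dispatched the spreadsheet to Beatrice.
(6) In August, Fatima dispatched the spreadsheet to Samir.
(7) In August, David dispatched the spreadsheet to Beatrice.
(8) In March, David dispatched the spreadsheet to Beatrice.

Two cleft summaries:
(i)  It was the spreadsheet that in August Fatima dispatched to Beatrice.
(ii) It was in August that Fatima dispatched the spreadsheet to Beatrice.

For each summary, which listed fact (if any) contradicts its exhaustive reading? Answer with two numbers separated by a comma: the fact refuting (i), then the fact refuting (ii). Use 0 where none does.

3, 5

Summary (i) focuses "the spreadsheet" (the thing); background agent = Fatima, recipient = Beatrice, setting = in August. Fact (3) matches that background with thing = the compass — refutes (i).
Summary (ii) focuses "in August" (the setting); background agent = Fatima, thing = the spreadsheet, recipient = Beatrice. Fact (5) matches that background with setting = in March — refutes (ii).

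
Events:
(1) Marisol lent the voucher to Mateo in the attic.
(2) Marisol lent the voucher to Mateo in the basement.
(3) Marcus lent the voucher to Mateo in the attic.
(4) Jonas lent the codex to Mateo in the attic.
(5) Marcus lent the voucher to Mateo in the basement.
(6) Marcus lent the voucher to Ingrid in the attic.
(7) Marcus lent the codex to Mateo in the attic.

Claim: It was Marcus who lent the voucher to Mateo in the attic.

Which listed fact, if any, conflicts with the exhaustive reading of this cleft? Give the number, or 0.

Focus of the cleft: "Marcus" (the agent). Presupposed background: thing = the voucher, recipient = Mateo, setting = in the attic.
Exhaustivity: Marcus is the only agent satisfying that background.
But fact (1) also has thing = the voucher, recipient = Mateo, setting = in the attic, with agent = Marisol — so the exhaustive reading fails.

1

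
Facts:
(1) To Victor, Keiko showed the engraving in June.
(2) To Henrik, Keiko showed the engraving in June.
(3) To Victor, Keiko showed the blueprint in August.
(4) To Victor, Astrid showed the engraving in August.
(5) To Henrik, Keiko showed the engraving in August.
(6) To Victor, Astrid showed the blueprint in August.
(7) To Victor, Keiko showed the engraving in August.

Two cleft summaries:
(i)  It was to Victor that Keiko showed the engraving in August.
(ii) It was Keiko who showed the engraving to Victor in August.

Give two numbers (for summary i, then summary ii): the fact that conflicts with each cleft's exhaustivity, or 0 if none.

5, 4

Summary (i) focuses "Victor" (the recipient); background agent = Keiko, thing = the engraving, setting = in August. Fact (5) matches that background with recipient = Henrik — refutes (i).
Summary (ii) focuses "Keiko" (the agent); background thing = the engraving, recipient = Victor, setting = in August. Fact (4) matches that background with agent = Astrid — refutes (ii).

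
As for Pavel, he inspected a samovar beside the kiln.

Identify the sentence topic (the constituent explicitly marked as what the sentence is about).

The construction explicitly marks "Pavel" as what the sentence is about — the topic.
The remainder of the clause is the comment (what is said about the topic).

Pavel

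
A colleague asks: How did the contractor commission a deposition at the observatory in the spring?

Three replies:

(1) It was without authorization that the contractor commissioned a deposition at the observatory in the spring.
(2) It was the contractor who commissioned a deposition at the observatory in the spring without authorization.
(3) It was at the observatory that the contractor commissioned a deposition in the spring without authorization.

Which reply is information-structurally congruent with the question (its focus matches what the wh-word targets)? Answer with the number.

1

The question word "how" targets the manner.
Option (1) clefts "without authorization" — that matches what the question asks about.
Option (2) clefts "the contractor" — the subject (agent), not what was asked.
Option (3) clefts "at the observatory" — the location, not what was asked.
So the congruent reply is (1).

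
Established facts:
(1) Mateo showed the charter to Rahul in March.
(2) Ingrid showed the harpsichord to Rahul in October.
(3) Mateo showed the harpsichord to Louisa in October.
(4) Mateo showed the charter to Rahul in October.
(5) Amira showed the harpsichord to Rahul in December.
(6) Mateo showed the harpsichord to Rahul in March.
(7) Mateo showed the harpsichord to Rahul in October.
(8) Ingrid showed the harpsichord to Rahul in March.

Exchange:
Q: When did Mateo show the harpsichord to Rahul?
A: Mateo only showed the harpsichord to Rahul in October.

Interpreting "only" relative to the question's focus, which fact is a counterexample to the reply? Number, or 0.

6

The question "When did ...?" targets the setting, so in the reply the focus falls on "in October".
So "only" ranges over settings; the rest (same agent, thing, recipient (Mateo / the harpsichord / Rahul)) is presupposed.
Fact (6) keeps same agent, thing, recipient (Mateo / the harpsichord / Rahul) but has setting = in March; that refutes the reply.
(Fact (4) would refute a reading with focus on the thing — but that is not what the question asks.)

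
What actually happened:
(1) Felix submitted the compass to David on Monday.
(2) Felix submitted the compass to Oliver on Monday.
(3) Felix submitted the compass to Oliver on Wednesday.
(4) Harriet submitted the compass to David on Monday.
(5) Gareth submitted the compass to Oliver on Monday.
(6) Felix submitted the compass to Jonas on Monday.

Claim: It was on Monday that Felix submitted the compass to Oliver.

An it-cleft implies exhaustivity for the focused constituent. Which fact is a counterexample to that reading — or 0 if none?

3

The cleft puts "on Monday" in focus and presupposes the open proposition with same agent, thing, recipient (Felix / the compass / Oliver).
The exhaustive reading says no other setting fits that background.
Fact (3) shares the background but with setting = on Wednesday; exhaustivity is violated.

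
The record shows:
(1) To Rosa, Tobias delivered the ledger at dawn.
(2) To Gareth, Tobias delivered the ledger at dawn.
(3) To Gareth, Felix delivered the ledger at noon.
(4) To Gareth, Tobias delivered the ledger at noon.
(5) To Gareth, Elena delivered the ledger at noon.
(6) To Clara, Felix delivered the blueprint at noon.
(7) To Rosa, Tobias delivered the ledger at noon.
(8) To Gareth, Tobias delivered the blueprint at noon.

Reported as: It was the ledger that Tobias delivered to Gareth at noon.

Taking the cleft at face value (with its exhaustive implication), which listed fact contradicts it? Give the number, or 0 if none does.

Focus of the cleft: "the ledger" (the thing). Presupposed background: agent = Tobias, recipient = Gareth, setting = at noon.
The exhaustive reading says no other thing fits that background.
But fact (8) also has agent = Tobias, recipient = Gareth, setting = at noon, with thing = the blueprint — so the exhaustive reading fails.

8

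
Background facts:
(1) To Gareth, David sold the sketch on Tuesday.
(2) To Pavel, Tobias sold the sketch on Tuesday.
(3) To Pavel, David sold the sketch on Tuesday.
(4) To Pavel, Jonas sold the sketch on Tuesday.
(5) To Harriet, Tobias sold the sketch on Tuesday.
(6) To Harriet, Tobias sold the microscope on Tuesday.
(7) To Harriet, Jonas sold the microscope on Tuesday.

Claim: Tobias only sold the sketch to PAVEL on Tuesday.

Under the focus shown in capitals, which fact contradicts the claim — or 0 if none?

The capitals mark "Pavel" as focus. So "only" rules out other recipients, with the rest (Tobias as agent and the sketch as thing and on Tuesday as setting) as background.
Fact (5) shares the background but differs in recipient (Harriet) — a counterexample.

5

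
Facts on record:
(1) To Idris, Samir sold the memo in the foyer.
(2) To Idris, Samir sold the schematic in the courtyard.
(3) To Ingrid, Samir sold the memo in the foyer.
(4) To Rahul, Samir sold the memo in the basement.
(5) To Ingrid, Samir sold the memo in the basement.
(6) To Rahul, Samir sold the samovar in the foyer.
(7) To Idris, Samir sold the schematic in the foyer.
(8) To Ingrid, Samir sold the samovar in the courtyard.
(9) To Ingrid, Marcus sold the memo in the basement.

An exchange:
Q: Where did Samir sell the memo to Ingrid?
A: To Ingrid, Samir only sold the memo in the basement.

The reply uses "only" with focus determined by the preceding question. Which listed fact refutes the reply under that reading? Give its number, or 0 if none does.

Answering "Where did ...?" puts focus on the setting — here, "in the basement".
So "only" ranges over settings; the rest (same agent, thing, recipient (Samir / the memo / Ingrid)) is presupposed.
Fact (3) keeps same agent, thing, recipient (Samir / the memo / Ingrid) but has setting = in the foyer; that refutes the reply.
(Fact (4) would refute a reading with focus on the recipient — but that is not what the question asks.)

3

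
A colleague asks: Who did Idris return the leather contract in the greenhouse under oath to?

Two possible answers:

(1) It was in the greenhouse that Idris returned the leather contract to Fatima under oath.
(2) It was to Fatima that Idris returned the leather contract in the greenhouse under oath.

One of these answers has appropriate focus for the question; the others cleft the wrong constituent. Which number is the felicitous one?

2

The question word "who" targets the recipient.
Option (1) clefts "in the greenhouse" — the location, not what was asked.
Option (2) clefts "to Fatima" — that matches what the question asks about.
So the congruent reply is (2).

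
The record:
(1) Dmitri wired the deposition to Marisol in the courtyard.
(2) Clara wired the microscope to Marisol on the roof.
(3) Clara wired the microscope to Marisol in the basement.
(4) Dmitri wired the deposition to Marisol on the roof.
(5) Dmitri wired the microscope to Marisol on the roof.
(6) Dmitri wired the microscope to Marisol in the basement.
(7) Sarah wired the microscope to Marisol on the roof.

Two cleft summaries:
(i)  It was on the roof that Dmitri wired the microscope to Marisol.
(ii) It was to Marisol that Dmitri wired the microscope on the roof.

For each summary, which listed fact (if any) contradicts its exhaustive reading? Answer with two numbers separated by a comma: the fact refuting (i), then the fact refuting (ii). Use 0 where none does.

6, 0

Summary (i) focuses "on the roof" (the setting); background Dmitri as agent and the microscope as thing and Marisol as recipient. Fact (6) matches that background with setting = in the basement — refutes (i).
Summary (ii) focuses "Marisol" (the recipient); background Dmitri as agent and the microscope as thing and on the roof as setting. No fact matches that background with a different recipient, so 0.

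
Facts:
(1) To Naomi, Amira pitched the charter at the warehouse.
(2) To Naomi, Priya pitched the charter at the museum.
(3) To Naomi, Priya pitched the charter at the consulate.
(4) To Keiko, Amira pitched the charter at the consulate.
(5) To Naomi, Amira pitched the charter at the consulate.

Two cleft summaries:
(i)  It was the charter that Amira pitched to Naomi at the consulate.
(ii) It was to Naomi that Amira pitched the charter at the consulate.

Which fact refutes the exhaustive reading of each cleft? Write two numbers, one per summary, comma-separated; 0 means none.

(i): focus "the charter". No fact shares Amira as agent and Naomi as recipient and at the consulate as setting with a different thing. 0.
(ii): focus "Naomi". Looking for Amira as agent and the charter as thing and at the consulate as setting with some other recipient — fact (4) has Keiko there. Refuted.

0, 4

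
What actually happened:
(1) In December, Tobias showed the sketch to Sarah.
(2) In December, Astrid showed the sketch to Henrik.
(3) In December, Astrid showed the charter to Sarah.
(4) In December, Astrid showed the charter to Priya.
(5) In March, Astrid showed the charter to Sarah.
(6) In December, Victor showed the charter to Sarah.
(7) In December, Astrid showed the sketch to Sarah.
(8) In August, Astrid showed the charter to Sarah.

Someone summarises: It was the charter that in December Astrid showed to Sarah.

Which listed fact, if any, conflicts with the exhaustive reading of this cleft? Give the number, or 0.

7

The cleft puts "the charter" in focus and presupposes the open proposition with same agent, recipient, setting (Astrid / Sarah / in December).
Exhaustivity: the charter is the only thing satisfying that background.
But fact (7) also has same agent, recipient, setting (Astrid / Sarah / in December), with thing = the sketch — so the exhaustive reading fails.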